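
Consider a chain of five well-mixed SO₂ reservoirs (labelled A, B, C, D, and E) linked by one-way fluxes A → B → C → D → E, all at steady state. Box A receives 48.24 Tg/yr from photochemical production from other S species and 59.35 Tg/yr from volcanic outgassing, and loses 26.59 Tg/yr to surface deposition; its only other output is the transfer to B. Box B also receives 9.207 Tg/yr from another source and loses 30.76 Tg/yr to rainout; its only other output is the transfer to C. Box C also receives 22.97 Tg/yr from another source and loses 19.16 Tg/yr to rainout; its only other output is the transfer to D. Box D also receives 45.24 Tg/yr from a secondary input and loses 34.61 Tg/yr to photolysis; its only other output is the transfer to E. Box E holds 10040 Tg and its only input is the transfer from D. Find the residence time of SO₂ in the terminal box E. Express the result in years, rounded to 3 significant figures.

Box A: F(A→B) = (48.24 + 59.35) − 26.59 = 81.000 Tg/yr.
Box B: F(B→C) = (81.000 + 9.207) − 30.76 = 59.447 Tg/yr.
Box C: F(C→D) = (59.447 + 22.97) − 19.16 = 63.257 Tg/yr.
Box D: F(D→E) = (63.257 + 45.24) − 34.61 = 73.887 Tg/yr.
Box E throughput = its input = 73.887 Tg/yr; τ = 10040 / 73.887 = 135.9 yr.

136 yr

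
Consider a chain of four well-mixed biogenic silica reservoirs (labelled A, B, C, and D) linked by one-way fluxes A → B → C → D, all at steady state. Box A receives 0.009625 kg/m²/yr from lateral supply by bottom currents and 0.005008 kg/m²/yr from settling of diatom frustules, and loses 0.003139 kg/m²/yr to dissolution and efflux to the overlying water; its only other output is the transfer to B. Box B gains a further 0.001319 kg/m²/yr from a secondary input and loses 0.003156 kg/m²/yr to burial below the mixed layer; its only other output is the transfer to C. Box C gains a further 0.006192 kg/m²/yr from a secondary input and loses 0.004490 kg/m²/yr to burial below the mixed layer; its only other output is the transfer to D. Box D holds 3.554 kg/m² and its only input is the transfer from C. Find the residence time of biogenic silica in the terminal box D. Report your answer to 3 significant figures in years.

Box A: F(A→B) = (0.009625 + 0.005008) − 0.003139 = 0.011494 kg/m²/yr.
Box B: F(B→C) = (0.011494 + 0.001319) − 0.003156 = 0.0096570 kg/m²/yr.
Box C: F(C→D) = (0.0096570 + 0.006192) − 0.004490 = 0.011359 kg/m²/yr.
Box D throughput = its input = 0.011359 kg/m²/yr; τ = 3.554 / 0.011359 = 312.9 yr.

313 yr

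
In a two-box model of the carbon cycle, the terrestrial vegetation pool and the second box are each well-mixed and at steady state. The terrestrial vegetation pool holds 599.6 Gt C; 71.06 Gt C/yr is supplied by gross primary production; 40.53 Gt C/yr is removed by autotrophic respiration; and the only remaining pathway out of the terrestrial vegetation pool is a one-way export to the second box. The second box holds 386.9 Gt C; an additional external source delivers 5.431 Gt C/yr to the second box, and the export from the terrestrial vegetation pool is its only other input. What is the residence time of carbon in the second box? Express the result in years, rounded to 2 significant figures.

Balance the terrestrial vegetation pool: ΣF_in = 71.060 Gt C/yr.
Export to the second box = ΣF_in − (40.53) = 30.530 Gt C/yr.
Total input to the second box = 30.530 + 5.431 = 35.961 Gt C/yr; at steady state this equals its total output.
τ = M / F = 386.9 / 35.961 = 10.76 yr.

11 yr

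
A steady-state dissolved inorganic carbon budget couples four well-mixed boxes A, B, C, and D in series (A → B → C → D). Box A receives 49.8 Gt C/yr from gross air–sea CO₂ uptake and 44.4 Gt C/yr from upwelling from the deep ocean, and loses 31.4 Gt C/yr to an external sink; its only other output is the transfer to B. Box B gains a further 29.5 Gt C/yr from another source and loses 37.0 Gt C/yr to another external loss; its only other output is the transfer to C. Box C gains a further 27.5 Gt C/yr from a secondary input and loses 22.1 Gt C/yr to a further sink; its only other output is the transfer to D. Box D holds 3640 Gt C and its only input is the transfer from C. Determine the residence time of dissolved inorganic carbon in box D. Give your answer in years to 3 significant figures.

Box A: F(A→B) = (49.8 + 44.4) − 31.4 = 62.800 Gt C/yr.
Box B: F(B→C) = (62.800 + 29.5) − 37.0 = 55.300 Gt C/yr.
Box C: F(C→D) = (55.300 + 27.5) − 22.1 = 60.700 Gt C/yr.
Box D throughput = its input = 60.700 Gt C/yr; τ = 3640 / 60.700 = 59.97 yr.

60.0 yr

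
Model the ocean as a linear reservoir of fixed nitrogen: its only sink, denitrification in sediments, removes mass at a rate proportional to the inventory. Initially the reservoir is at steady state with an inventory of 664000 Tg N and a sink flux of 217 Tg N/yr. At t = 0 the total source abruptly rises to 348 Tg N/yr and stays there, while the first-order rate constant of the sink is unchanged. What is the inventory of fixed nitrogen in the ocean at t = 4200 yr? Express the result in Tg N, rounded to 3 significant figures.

963000 Tg N

The sink rate constant is k = F₀/M₀ = 217/664000 = 0.0003268 yr⁻¹.
Solving dM/dt = F₁ − kM with M(0) = M₀ gives M(t) = F₁/k + (M₀ − F₁/k)·e^(−kt).
F₁/k = 348/0.0003268 = 1.0648×10^6 Tg N; kt = 0.0003268 × 4200 = 1.373, e^(−kt) = 0.2534.
M(4200) = 1.0648×10^6 + (664000 − 1.0648×10^6) × 0.2534 = 1.0648×10^6 − 101600 = 963250 Tg N.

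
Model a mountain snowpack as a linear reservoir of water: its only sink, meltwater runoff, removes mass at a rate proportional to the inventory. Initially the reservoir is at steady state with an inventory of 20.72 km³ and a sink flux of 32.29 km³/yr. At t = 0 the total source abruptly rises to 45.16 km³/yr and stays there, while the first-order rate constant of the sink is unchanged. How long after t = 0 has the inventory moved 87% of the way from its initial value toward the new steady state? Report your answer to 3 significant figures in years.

1.31 yr

τ = M₀/F₀ = 20.72/32.29 = 0.6417 yr.
The remaining gap fraction is e^(−t/τ); 87% covered ⇒ e^(−t/τ) = 0.130.
t = −τ ln(0.130) = 0.6417 × 2.040 = 1.309 yr.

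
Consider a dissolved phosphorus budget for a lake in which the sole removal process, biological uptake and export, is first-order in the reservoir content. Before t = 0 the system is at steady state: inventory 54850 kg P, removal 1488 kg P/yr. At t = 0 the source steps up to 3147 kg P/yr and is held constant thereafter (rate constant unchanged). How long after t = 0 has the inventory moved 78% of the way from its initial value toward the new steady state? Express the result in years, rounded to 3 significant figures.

55.8 yr

τ = M₀/F₀ = 54850/1488 = 36.86 yr.
The remaining gap fraction is e^(−t/τ); 78% covered ⇒ e^(−t/τ) = 0.220.
t = −τ ln(0.220) = 36.86 × 1.514 = 55.81 yr.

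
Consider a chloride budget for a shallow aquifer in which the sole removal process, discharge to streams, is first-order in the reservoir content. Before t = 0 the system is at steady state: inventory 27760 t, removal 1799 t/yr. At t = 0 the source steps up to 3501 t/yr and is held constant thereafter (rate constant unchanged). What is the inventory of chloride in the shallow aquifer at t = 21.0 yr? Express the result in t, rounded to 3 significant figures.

Residence time τ = M₀/F₀ = 15.43 yr. The eventual steady state is M_∞ = M₀·(F₁/F₀) = 27760 × 3501/1799 = 54023 t.
The anomaly ΔM(t) = M(t) − M_∞ decays as ΔM₀·e^(−t/τ) with ΔM₀ = 27760 − 54023 = −26260 t.
At t = 21.0 yr, e^(−t/τ) = e^(−1.361) = 0.2564, so ΔM = −6735 t and M = 54023 − 6735 = 47289 t.

47300 t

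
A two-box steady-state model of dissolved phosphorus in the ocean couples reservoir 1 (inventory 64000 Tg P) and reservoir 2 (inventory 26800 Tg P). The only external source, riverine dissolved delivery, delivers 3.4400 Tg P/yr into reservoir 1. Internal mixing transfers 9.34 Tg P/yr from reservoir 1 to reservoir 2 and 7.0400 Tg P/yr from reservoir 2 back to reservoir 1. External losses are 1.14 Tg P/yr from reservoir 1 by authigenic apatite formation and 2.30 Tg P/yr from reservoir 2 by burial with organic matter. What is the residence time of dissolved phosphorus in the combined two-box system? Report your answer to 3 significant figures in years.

Residence time in the combined system uses the total inventory and the total *external* removal — internal exchanges between the two boxes cancel.
M_total = 64000 + 26800 = 90800 Tg P.
ΣF_external_out = 1.14 + 2.30 = 3.4400 Tg P/yr.
τ = M_total / ΣF_ext = 90800 / 3.4400 = 26400 yr.

26400 yr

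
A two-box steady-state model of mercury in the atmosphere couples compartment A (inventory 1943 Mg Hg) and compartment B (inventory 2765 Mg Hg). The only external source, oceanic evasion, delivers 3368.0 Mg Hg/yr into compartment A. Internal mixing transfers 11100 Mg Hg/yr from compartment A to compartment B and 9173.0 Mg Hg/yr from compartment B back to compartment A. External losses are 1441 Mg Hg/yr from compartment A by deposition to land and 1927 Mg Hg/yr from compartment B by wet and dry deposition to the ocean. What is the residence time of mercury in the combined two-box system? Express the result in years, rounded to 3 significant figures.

Residence time in the combined system uses the total inventory and the total *external* removal — internal exchanges between the two boxes cancel.
M_total = 1943 + 2765 = 4708.0 Mg Hg.
ΣF_external_out = 1441 + 1927 = 3368.0 Mg Hg/yr.
τ = M_total / ΣF_ext = 4708.0 / 3368.0 = 1.398 yr.

1.40 yr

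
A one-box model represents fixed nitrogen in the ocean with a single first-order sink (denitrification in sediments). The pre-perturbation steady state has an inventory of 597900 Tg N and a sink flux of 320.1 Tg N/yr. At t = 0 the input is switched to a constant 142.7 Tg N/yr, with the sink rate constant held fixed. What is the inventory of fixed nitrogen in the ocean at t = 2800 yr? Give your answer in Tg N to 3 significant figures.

τ = M₀/F₀ = 597900/320.1 = 1868 yr; rate constant k = 1/τ.
New steady state M_∞ = F₁/k = F₁·τ = 142.7 × 1868 = 266540 Tg N.
M(t) = M_∞ + (M₀ − M_∞)·e^(−t/τ); t/τ = 2800/1868 = 1.499, so e^(−t/τ) = 0.2233.
M(t) = 266540 + 331400 × 0.2233 = 340550 Tg N.

341000 Tg N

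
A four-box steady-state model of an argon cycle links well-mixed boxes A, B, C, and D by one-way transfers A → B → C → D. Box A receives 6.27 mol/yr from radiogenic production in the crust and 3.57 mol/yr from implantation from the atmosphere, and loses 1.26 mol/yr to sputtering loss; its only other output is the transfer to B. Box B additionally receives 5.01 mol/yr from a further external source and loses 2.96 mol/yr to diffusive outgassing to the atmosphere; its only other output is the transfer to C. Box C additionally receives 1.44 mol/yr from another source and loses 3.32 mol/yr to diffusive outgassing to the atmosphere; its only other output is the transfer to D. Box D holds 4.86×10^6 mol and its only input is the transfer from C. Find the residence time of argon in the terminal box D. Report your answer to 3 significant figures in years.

555000 yr

Box A: F(A→B) = (6.27 + 3.57) − 1.26 = 8.5800 mol/yr.
Box B: F(B→C) = (8.5800 + 5.01) − 2.96 = 10.630 mol/yr.
Box C: F(C→D) = (10.630 + 1.44) − 3.32 = 8.7500 mol/yr.
Box D throughput = its input = 8.7500 mol/yr; τ = 4.86×10^6 / 8.7500 = 555400 yr.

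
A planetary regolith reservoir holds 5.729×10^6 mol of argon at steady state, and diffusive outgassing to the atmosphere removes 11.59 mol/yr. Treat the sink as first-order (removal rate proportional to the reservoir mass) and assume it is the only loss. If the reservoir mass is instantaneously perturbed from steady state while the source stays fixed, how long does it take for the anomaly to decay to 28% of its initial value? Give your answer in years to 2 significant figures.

For a linear reservoir the anomaly decays as exp(−t/τ) with τ = M/F = 5.729×10^6/11.59 = 494300 yr.
exp(−t/τ) = 0.28 ⇒ t = −τ ln(0.28) = 494300 × 1.273 = 629200 yr.

630000 yr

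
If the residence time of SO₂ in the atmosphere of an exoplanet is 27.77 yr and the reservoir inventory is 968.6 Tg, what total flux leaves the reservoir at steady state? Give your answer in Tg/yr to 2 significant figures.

F = M / τ = 968.6 / 27.77 = 34.88 Tg/yr.

35 Tg/yr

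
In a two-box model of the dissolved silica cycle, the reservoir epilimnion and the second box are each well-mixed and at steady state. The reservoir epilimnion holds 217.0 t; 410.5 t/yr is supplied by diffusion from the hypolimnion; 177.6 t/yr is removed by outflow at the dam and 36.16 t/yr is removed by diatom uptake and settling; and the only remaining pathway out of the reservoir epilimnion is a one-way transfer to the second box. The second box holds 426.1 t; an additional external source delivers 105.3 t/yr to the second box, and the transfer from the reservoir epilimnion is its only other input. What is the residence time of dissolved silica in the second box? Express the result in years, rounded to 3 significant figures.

1.41 yr

Balance the reservoir epilimnion: ΣF_in = 410.50 t/yr.
Transfer to the second box = ΣF_in − (177.6 + 36.16) = 196.74 t/yr.
Total input to the second box = 196.74 + 105.3 = 302.04 t/yr; at steady state this equals its total output.
τ = M / F = 426.1 / 302.04 = 1.411 yr.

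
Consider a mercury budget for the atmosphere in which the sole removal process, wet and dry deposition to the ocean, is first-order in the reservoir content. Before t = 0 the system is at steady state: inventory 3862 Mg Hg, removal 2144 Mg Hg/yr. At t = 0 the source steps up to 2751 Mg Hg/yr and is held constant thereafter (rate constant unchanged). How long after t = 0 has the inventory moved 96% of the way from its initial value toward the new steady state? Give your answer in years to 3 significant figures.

τ = M₀/F₀ = 3862/2144 = 1.801 yr.
The remaining gap fraction is e^(−t/τ); 96% covered ⇒ e^(−t/τ) = 0.0400.
t = −τ ln(0.0400) = 1.801 × 3.219 = 5.798 yr.

5.80 yr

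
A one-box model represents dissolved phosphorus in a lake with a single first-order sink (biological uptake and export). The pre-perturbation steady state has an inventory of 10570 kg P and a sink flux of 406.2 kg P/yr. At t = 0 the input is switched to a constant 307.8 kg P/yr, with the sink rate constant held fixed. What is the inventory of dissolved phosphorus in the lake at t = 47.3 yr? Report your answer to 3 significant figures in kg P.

8430 kg P

Residence time τ = M₀/F₀ = 26.02 yr. The eventual steady state is M_∞ = M₀·(F₁/F₀) = 10570 × 307.8/406.2 = 8009.5 kg P.
The anomaly ΔM(t) = M(t) − M_∞ decays as ΔM₀·e^(−t/τ) with ΔM₀ = 10570 − 8009.5 = 2561 kg P.
At t = 47.3 yr, e^(−t/τ) = e^(−1.818) = 0.1624, so ΔM = 415.8 kg P and M = 8009.5 + 415.8 = 8425.3 kg P.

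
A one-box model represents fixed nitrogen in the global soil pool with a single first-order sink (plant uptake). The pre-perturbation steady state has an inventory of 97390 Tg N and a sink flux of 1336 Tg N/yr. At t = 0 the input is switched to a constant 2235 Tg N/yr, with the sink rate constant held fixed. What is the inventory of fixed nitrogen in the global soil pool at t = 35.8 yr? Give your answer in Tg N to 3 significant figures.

123000 Tg N

The sink rate constant is k = F₀/M₀ = 1336/97390 = 0.01372 yr⁻¹.
Solving dM/dt = F₁ − kM with M(0) = M₀ gives M(t) = F₁/k + (M₀ − F₁/k)·e^(−kt).
F₁/k = 2235/0.01372 = 162920 Tg N; kt = 0.01372 × 35.8 = 0.4911, e^(−kt) = 0.6119.
M(35.8) = 162920 + (97390 − 162920) × 0.6119 = 162920 − 40100 = 122820 Tg N.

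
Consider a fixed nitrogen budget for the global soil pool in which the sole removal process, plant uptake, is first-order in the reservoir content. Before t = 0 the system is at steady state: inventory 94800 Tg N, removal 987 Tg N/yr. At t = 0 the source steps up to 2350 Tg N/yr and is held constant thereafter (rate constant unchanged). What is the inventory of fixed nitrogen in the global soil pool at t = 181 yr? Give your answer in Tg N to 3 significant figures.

Residence time τ = M₀/F₀ = 96.05 yr. The eventual steady state is M_∞ = M₀·(F₁/F₀) = 94800 × 2350/987 = 225710 Tg N.
The anomaly ΔM(t) = M(t) − M_∞ decays as ΔM₀·e^(−t/τ) with ΔM₀ = 94800 − 225710 = −130900 Tg N.
At t = 181 yr, e^(−t/τ) = e^(−1.884) = 0.1519, so ΔM = −19890 Tg N and M = 225710 − 19890 = 205830 Tg N.

206000 Tg N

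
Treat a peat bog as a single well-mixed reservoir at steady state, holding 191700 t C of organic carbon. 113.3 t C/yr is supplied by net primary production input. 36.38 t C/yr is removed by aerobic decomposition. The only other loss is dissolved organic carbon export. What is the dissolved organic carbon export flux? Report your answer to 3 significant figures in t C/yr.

76.9 t C/yr

At steady state ΣF_in = ΣF_out.
ΣF_in = 113.30 t C/yr.
Dissolved organic carbon export flux = ΣF_in − (36.38) = 113.30 − 36.38 = 76.92 t C/yr.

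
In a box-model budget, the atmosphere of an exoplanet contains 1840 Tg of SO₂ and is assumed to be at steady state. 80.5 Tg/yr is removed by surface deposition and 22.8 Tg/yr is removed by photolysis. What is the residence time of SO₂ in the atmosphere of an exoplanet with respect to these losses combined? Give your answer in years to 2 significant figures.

18 yr

Total removal = 80.50 + 22.80 = 103.30 Tg/yr.
τ = M / ΣF_out = 1840 / 103.30 = 17.81 yr.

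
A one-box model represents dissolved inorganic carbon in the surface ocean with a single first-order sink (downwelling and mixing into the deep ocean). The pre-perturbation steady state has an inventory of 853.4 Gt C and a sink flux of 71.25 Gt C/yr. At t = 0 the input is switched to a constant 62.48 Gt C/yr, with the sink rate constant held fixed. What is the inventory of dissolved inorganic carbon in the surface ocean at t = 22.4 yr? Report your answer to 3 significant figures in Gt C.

765 Gt C

Residence time τ = M₀/F₀ = 11.98 yr. The eventual steady state is M_∞ = M₀·(F₁/F₀) = 853.4 × 62.48/71.25 = 748.36 Gt C.
The anomaly ΔM(t) = M(t) − M_∞ decays as ΔM₀·e^(−t/τ) with ΔM₀ = 853.4 − 748.36 = 105.0 Gt C.
At t = 22.4 yr, e^(−t/τ) = e^(−1.870) = 0.1541, so ΔM = 16.19 Gt C and M = 748.36 + 16.19 = 764.54 Gt C.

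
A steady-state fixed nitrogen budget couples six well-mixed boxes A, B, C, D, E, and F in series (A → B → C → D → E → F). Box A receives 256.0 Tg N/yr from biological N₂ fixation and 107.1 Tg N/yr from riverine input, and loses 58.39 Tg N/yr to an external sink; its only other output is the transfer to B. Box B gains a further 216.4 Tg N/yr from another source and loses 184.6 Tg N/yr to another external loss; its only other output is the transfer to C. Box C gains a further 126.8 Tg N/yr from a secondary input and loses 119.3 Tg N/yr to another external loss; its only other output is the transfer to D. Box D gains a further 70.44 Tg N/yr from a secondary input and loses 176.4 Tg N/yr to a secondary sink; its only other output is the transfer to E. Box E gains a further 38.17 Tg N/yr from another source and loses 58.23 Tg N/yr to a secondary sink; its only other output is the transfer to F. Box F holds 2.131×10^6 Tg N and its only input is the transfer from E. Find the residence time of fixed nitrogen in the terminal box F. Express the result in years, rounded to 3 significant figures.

9780 yr

Box A: F(A→B) = (256.0 + 107.1) − 58.39 = 304.71 Tg N/yr.
Box B: F(B→C) = (304.71 + 216.4) − 184.6 = 336.51 Tg N/yr.
Box C: F(C→D) = (336.51 + 126.8) − 119.3 = 344.01 Tg N/yr.
Box D: F(D→E) = (344.01 + 70.44) − 176.4 = 238.05 Tg N/yr.
Box E: F(E→F) = (238.05 + 38.17) − 58.23 = 217.99 Tg N/yr.
Box F throughput = its input = 217.99 Tg N/yr; τ = 2.131×10^6 / 217.99 = 9776 yr.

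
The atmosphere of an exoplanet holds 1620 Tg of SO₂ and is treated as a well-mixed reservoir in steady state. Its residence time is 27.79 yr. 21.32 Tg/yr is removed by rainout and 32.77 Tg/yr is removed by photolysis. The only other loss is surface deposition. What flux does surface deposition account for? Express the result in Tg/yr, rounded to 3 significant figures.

Total removal F = M/τ = 1620 / 27.79 = 58.29 Tg/yr.
Surface deposition = F − (21.32 + 32.77) = 58.29 − 54.09 = 4.204 Tg/yr.

4.20 Tg/yr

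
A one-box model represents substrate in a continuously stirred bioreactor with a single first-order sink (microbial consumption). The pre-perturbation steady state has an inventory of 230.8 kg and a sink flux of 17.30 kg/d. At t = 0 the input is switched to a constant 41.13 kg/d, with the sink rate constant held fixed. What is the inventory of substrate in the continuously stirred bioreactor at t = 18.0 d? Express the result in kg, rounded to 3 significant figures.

466 kg

τ = M₀/F₀ = 230.8/17.30 = 13.34 d; rate constant k = 1/τ.
New steady state M_∞ = F₁/k = F₁·τ = 41.13 × 13.34 = 548.72 kg.
M(t) = M_∞ + (M₀ − M_∞)·e^(−t/τ); t/τ = 18.0/13.34 = 1.349, so e^(−t/τ) = 0.2594.
M(t) = 548.72 − 317.9 × 0.2594 = 466.24 kg.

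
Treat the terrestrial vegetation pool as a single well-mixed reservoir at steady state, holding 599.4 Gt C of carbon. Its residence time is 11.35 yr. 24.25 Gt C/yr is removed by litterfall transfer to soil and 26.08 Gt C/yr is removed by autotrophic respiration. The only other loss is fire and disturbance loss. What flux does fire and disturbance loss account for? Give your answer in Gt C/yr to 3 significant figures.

2.48 Gt C/yr

Total removal F = M/τ = 599.4 / 11.35 = 52.81 Gt C/yr.
Fire and disturbance loss = F − (24.25 + 26.08) = 52.81 − 50.33 = 2.481 Gt C/yr.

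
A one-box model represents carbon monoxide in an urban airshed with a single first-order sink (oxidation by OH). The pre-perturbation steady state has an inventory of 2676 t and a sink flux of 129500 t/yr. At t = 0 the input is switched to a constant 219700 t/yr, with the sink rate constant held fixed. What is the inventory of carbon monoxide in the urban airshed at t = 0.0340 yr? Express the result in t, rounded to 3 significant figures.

The sink rate constant is k = F₀/M₀ = 129500/2676 = 48.39 yr⁻¹.
Solving dM/dt = F₁ − kM with M(0) = M₀ gives M(t) = F₁/k + (M₀ − F₁/k)·e^(−kt).
F₁/k = 219700/48.39 = 4539.9 t; kt = 48.39 × 0.0340 = 1.645, e^(−kt) = 0.1929.
M(0.0340) = 4539.9 + (2676 − 4539.9) × 0.1929 = 4539.9 − 359.6 = 4180.3 t.

4180 t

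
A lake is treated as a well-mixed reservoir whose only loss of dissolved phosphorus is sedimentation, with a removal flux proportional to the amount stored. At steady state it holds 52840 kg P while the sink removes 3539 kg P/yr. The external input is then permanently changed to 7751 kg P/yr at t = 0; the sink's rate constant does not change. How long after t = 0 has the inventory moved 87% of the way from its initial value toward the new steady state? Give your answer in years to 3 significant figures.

τ = M₀/F₀ = 52840/3539 = 14.93 yr.
The remaining gap fraction is e^(−t/τ); 87% covered ⇒ e^(−t/τ) = 0.130.
t = −τ ln(0.130) = 14.93 × 2.040 = 30.46 yr.

30.5 yr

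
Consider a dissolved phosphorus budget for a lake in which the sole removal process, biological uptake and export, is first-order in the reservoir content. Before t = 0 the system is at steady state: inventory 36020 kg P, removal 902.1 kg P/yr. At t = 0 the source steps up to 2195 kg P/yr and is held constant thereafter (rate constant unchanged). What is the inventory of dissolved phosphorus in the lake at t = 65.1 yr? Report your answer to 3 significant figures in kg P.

77500 kg P

τ = M₀/F₀ = 36020/902.1 = 39.93 yr; rate constant k = 1/τ.
New steady state M_∞ = F₁/k = F₁·τ = 2195 × 39.93 = 87644 kg P.
M(t) = M_∞ + (M₀ − M_∞)·e^(−t/τ); t/τ = 65.1/39.93 = 1.630, so e^(−t/τ) = 0.1959.
M(t) = 87644 − 51620 × 0.1959 = 77534 kg P.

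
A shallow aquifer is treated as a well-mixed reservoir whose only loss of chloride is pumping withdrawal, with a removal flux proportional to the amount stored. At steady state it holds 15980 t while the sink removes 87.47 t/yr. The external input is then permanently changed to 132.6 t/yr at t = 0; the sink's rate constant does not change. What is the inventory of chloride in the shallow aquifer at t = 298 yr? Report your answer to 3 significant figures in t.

τ = M₀/F₀ = 15980/87.47 = 182.7 yr; rate constant k = 1/τ.
New steady state M_∞ = F₁/k = F₁·τ = 132.6 × 182.7 = 24225 t.
M(t) = M_∞ + (M₀ − M_∞)·e^(−t/τ); t/τ = 298/182.7 = 1.631, so e^(−t/τ) = 0.1957.
M(t) = 24225 − 8245 × 0.1957 = 22611 t.

22600 t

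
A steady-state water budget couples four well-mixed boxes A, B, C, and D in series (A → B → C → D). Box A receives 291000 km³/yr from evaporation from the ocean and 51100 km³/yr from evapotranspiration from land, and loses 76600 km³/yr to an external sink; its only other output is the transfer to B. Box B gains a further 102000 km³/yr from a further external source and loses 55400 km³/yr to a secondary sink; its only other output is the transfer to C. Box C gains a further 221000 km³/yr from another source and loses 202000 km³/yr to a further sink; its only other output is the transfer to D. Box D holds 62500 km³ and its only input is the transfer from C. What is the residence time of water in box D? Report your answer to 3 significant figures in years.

0.189 yr

Box A: F(A→B) = (291000 + 51100) − 76600 = 265500 km³/yr.
Box B: F(B→C) = (265500 + 102000) − 55400 = 312100 km³/yr.
Box C: F(C→D) = (312100 + 221000) − 202000 = 331100 km³/yr.
Box D throughput = its input = 331100 km³/yr; τ = 62500 / 331100 = 0.1888 yr.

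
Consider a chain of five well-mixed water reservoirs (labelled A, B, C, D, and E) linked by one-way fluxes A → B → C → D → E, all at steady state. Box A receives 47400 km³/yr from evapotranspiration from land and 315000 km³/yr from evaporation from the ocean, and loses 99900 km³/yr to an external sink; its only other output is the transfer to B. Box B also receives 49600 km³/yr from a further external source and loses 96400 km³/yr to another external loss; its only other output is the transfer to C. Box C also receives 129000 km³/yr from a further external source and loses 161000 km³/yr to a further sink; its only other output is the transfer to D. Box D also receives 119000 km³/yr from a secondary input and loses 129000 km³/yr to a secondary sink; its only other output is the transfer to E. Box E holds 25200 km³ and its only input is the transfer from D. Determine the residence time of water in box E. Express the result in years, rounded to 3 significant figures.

0.145 yr

Box A: F(A→B) = (47400 + 315000) − 99900 = 262500 km³/yr.
Box B: F(B→C) = (262500 + 49600) − 96400 = 215700 km³/yr.
Box C: F(C→D) = (215700 + 129000) − 161000 = 183700 km³/yr.
Box D: F(D→E) = (183700 + 119000) − 129000 = 173700 km³/yr.
Box E throughput = its input = 173700 km³/yr; τ = 25200 / 173700 = 0.1451 yr.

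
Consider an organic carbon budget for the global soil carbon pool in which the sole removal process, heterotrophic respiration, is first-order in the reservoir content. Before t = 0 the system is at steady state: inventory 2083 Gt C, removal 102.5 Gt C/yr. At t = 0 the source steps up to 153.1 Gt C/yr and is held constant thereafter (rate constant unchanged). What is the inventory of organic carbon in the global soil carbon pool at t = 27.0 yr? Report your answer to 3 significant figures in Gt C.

2840 Gt C

Residence time τ = M₀/F₀ = 20.32 yr. The eventual steady state is M_∞ = M₀·(F₁/F₀) = 2083 × 153.1/102.5 = 3111.3 Gt C.
The anomaly ΔM(t) = M(t) − M_∞ decays as ΔM₀·e^(−t/τ) with ΔM₀ = 2083 − 3111.3 = −1028 Gt C.
At t = 27.0 yr, e^(−t/τ) = e^(−1.329) = 0.2648, so ΔM = −272.3 Gt C and M = 3111.3 − 272.3 = 2839.0 Gt C.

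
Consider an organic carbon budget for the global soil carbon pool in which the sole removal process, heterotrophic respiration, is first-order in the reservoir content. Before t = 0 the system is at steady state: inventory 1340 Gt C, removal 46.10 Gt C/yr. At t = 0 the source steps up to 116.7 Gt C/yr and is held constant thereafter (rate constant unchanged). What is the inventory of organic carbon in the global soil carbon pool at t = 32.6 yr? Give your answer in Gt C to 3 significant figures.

2720 Gt C

τ = M₀/F₀ = 1340/46.10 = 29.07 yr; rate constant k = 1/τ.
New steady state M_∞ = F₁/k = F₁·τ = 116.7 × 29.07 = 3392.1 Gt C.
M(t) = M_∞ + (M₀ − M_∞)·e^(−t/τ); t/τ = 32.6/29.07 = 1.122, so e^(−t/τ) = 0.3258.
M(t) = 3392.1 − 2052 × 0.3258 = 2723.6 Gt C.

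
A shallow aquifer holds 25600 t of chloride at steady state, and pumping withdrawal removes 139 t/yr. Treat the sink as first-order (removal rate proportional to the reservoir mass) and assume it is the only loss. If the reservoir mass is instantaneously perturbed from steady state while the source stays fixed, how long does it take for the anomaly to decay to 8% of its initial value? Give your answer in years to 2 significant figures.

For a linear reservoir the anomaly decays as exp(−t/τ) with τ = M/F = 25600/139 = 184.2 yr.
exp(−t/τ) = 0.08 ⇒ t = −τ ln(0.08) = 184.2 × 2.526 = 465.2 yr.

470 yr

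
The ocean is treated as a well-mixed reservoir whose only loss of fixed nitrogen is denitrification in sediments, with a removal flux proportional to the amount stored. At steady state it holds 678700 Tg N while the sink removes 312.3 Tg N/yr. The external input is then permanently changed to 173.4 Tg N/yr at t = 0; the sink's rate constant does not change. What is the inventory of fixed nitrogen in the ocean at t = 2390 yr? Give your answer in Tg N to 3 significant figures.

477000 Tg N

The sink rate constant is k = F₀/M₀ = 312.3/678700 = 0.0004601 yr⁻¹.
Solving dM/dt = F₁ − kM with M(0) = M₀ gives M(t) = F₁/k + (M₀ − F₁/k)·e^(−kt).
F₁/k = 173.4/0.0004601 = 376840 Tg N; kt = 0.0004601 × 2390 = 1.100, e^(−kt) = 0.3330.
M(2390) = 376840 + (678700 − 376840) × 0.3330 = 376840 + 100500 = 477340 Tg N.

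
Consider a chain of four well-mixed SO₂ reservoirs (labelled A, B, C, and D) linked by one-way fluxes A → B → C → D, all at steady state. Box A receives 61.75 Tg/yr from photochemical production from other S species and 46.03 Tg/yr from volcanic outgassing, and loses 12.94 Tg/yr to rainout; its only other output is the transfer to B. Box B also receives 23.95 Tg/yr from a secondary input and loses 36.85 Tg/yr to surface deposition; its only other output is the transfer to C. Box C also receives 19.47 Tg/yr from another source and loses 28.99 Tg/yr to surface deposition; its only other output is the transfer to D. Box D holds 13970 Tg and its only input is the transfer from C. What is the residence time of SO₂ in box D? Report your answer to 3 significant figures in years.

Box A: F(A→B) = (61.75 + 46.03) − 12.94 = 94.840 Tg/yr.
Box B: F(B→C) = (94.840 + 23.95) − 36.85 = 81.940 Tg/yr.
Box C: F(C→D) = (81.940 + 19.47) − 28.99 = 72.420 Tg/yr.
Box D throughput = its input = 72.420 Tg/yr; τ = 13970 / 72.420 = 192.9 yr.

193 yr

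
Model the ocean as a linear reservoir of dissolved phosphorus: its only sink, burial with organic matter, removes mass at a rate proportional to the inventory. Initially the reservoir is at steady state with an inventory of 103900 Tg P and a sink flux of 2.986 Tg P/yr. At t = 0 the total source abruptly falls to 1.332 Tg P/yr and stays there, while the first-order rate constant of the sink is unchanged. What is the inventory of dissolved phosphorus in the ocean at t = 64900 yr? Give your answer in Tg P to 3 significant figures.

55300 Tg P

τ = M₀/F₀ = 103900/2.986 = 34800 yr; rate constant k = 1/τ.
New steady state M_∞ = F₁/k = F₁·τ = 1.332 × 34800 = 46348 Tg P.
M(t) = M_∞ + (M₀ − M_∞)·e^(−t/τ); t/τ = 64900/34800 = 1.865, so e^(−t/τ) = 0.1549.
M(t) = 46348 + 57550 × 0.1549 = 55261 Tg P.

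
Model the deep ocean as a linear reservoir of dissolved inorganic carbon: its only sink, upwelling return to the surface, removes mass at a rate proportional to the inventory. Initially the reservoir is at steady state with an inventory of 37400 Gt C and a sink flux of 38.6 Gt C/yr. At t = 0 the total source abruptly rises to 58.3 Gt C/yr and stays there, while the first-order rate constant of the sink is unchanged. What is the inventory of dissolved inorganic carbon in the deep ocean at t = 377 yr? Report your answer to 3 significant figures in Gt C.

43600 Gt C

Residence time τ = M₀/F₀ = 968.9 yr. The eventual steady state is M_∞ = M₀·(F₁/F₀) = 37400 × 58.3/38.6 = 56488 Gt C.
The anomaly ΔM(t) = M(t) − M_∞ decays as ΔM₀·e^(−t/τ) with ΔM₀ = 37400 − 56488 = −19090 Gt C.
At t = 377 yr, e^(−t/τ) = e^(−0.3891) = 0.6777, so ΔM = −12940 Gt C and M = 56488 − 12940 = 43553 Gt C.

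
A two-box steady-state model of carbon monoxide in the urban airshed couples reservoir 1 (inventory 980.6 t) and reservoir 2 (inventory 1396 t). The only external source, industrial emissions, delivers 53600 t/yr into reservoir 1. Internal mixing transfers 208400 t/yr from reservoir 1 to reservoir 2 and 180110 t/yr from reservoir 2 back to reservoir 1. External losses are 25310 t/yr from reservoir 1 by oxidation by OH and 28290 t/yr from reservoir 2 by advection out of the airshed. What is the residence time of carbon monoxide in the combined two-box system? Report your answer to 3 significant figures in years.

0.0443 yr

Residence time in the combined system uses the total inventory and the total *external* removal — internal exchanges between the two boxes cancel.
M_total = 980.6 + 1396 = 2376.6 t.
ΣF_external_out = 25310 + 28290 = 53600 t/yr.
τ = M_total / ΣF_ext = 2376.6 / 53600 = 0.04434 yr.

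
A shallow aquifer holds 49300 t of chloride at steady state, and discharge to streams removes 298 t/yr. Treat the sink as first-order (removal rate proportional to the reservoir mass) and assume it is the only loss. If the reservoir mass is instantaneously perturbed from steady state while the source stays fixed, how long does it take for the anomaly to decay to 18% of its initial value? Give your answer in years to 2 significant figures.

280 yr

For a linear reservoir the anomaly decays as exp(−t/τ) with τ = M/F = 49300/298 = 165.4 yr.
exp(−t/τ) = 0.18 ⇒ t = −τ ln(0.18) = 165.4 × 1.715 = 283.7 yr.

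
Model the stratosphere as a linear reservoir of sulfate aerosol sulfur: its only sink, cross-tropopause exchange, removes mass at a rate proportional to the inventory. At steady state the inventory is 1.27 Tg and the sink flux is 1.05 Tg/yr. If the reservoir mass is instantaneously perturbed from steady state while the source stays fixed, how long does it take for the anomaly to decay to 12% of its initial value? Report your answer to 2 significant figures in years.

2.6 yr

For a linear reservoir the anomaly decays as exp(−t/τ) with τ = M/F = 1.27/1.05 = 1.210 yr.
exp(−t/τ) = 0.12 ⇒ t = −τ ln(0.12) = 1.210 × 2.120 = 2.565 yr.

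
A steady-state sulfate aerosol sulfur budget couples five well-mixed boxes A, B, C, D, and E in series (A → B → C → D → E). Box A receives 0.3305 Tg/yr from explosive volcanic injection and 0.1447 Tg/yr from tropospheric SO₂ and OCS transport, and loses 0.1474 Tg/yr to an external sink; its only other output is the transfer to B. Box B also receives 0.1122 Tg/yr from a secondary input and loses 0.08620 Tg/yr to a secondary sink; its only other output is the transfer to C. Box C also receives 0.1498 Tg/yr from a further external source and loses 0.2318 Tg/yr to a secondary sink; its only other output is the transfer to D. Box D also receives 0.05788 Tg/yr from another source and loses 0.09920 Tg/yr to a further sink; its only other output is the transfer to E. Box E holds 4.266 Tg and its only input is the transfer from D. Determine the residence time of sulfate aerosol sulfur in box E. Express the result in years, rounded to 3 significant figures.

18.5 yr

Box A: F(A→B) = (0.3305 + 0.1447) − 0.1474 = 0.32780 Tg/yr.
Box B: F(B→C) = (0.32780 + 0.1122) − 0.08620 = 0.35380 Tg/yr.
Box C: F(C→D) = (0.35380 + 0.1498) − 0.2318 = 0.27180 Tg/yr.
Box D: F(D→E) = (0.27180 + 0.05788) − 0.09920 = 0.23048 Tg/yr.
Box E throughput = its input = 0.23048 Tg/yr; τ = 4.266 / 0.23048 = 18.51 yr.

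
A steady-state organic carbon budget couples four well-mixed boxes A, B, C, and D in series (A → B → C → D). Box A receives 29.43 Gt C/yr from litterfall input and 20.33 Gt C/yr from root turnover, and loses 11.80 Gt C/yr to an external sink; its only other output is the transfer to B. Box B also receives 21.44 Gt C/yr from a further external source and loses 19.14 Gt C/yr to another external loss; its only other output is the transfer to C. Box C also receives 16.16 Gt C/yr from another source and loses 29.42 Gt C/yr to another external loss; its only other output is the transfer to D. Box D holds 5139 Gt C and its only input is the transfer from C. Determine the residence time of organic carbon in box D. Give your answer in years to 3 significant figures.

Box A: F(A→B) = (29.43 + 20.33) − 11.80 = 37.960 Gt C/yr.
Box B: F(B→C) = (37.960 + 21.44) − 19.14 = 40.260 Gt C/yr.
Box C: F(C→D) = (40.260 + 16.16) − 29.42 = 27.000 Gt C/yr.
Box D throughput = its input = 27.000 Gt C/yr; τ = 5139 / 27.000 = 190.3 yr.

190 yr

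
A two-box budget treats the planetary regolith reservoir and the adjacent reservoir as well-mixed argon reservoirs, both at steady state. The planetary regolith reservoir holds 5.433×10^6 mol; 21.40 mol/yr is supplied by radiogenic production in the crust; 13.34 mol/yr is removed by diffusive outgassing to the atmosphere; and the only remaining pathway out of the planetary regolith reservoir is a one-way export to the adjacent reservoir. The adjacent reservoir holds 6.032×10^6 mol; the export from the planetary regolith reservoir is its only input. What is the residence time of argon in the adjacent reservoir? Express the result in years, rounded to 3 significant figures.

Balance the planetary regolith reservoir: ΣF_in = 21.400 mol/yr.
Export to the adjacent reservoir = ΣF_in − (13.34) = 8.0600 mol/yr.
At steady state the output of the adjacent reservoir equals its input, 8.0600 mol/yr.
τ = M / F = 6.032×10^6 / 8.0600 = 748400 yr.

748000 yr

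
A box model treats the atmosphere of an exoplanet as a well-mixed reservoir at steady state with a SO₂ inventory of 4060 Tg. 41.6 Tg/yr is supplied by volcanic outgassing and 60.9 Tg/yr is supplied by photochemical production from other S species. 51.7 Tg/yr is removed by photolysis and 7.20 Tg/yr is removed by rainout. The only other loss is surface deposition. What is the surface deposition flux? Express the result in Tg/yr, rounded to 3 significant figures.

At steady state ΣF_in = ΣF_out.
ΣF_in = 41.6 + 60.9 = 102.50 Tg/yr.
Surface deposition flux = ΣF_in − (51.7 + 7.20) = 102.50 − 58.90 = 43.60 Tg/yr.

43.6 Tg/yr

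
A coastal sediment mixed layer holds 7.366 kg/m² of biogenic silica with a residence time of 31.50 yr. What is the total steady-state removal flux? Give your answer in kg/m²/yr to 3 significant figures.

F = M / τ = 7.366 / 31.50 = 0.2338 kg/m²/yr.

0.234 kg/m²/yr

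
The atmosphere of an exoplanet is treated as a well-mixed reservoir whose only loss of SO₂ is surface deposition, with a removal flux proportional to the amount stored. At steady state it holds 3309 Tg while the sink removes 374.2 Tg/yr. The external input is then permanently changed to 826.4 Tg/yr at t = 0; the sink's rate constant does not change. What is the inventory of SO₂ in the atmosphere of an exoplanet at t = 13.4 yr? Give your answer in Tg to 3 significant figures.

6430 Tg

τ = M₀/F₀ = 3309/374.2 = 8.843 yr; rate constant k = 1/τ.
New steady state M_∞ = F₁/k = F₁·τ = 826.4 × 8.843 = 7307.7 Tg.
M(t) = M_∞ + (M₀ − M_∞)·e^(−t/τ); t/τ = 13.4/8.843 = 1.515, so e^(−t/τ) = 0.2197.
M(t) = 7307.7 − 3999 × 0.2197 = 6429.1 Tg.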